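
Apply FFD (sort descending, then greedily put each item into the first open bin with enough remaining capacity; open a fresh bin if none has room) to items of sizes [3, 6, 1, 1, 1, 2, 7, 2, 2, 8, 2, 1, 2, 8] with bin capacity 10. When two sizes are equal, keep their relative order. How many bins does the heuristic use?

5

Sorted descending: 8, 8, 7, 6, 3, 2, 2, 2, 2, 2, 1, 1, 1, 1.
  8 → bin 1 (new)  [load 8/10]
  8 → bin 2 (new)  [load 8/10]
  7 → bin 3 (new)  [load 7/10]
  6 → bin 4 (new)  [load 6/10]
  3 → bin 3  [load 10/10]
  2 → bin 1  [load 10/10]
  2 → bin 2  [load 10/10]
  2 → bin 4  [load 8/10]
  2 → bin 4  [load 10/10]
  2 → bin 5 (new)  [load 2/10]
  1 → bin 5  [load 3/10]
  1 → bin 5  [load 4/10]
  1 → bin 5  [load 5/10]
  1 → bin 5  [load 6/10]
5 bins opened.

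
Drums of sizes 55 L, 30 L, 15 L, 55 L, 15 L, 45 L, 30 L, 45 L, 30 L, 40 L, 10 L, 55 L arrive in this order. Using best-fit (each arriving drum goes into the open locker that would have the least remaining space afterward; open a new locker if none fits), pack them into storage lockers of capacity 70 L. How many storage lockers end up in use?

  55 → locker 1 (new)  [load 55/70]
  30 → locker 2 (new)  [load 30/70]
  15 → locker 1  [load 70/70]
  55 → locker 3 (new)  [load 55/70]
  15 → locker 3  [load 70/70]
  45 → locker 4 (new)  [load 45/70]
  30 → locker 2  [load 60/70]
  45 → locker 5 (new)  [load 45/70]
  30 → locker 6 (new)  [load 30/70]
  40 → locker 6  [load 70/70]
  10 → locker 2  [load 70/70]
  55 → locker 7 (new)  [load 55/70]
7 storage lockers opened.

7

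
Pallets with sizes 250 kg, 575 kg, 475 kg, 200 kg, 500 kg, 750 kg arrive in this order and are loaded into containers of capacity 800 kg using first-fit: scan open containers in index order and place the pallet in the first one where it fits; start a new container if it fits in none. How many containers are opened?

  250 → container 1 (new)  [load 250/800]
  575 → container 2 (new)  [load 575/800]
  475 → container 1  [load 725/800]
  200 → container 2  [load 775/800]
  500 → container 3 (new)  [load 500/800]
  750 → container 4 (new)  [load 750/800]
4 containers opened.

4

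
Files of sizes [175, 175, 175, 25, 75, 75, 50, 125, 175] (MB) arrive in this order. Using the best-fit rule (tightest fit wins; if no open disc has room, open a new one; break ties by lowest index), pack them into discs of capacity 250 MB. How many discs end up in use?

  175 → disc 1 (new)  [load 175/250]
  175 → disc 2 (new)  [load 175/250]
  175 → disc 3 (new)  [load 175/250]
  25 → disc 1  [load 200/250]
  75 → disc 2  [load 250/250]
  75 → disc 3  [load 250/250]
  50 → disc 1  [load 250/250]
  125 → disc 4 (new)  [load 125/250]
  175 → disc 5 (new)  [load 175/250]
5 discs opened.

5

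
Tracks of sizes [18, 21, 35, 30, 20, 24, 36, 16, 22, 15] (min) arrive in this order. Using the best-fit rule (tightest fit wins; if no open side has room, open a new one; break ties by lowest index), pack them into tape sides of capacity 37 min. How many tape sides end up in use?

8

  18 → side 1 (new)  [load 18/37]
  21 → side 2 (new)  [load 21/37]
  35 → side 3 (new)  [load 35/37]
  30 → side 4 (new)  [load 30/37]
  20 → side 5 (new)  [load 20/37]
  24 → side 6 (new)  [load 24/37]
  36 → side 7 (new)  [load 36/37]
  16 → side 2  [load 37/37]
  22 → side 8 (new)  [load 22/37]
  15 → side 8  [load 37/37]
8 tape sides opened.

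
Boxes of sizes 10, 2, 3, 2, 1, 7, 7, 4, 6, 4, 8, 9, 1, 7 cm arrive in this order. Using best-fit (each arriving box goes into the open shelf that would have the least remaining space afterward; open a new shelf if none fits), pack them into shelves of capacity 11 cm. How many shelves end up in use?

  10 → shelf 1 (new)  [load 10/11]
  2 → shelf 2 (new)  [load 2/11]
  3 → shelf 2  [load 5/11]
  2 → shelf 2  [load 7/11]
  1 → shelf 1  [load 11/11]
  7 → shelf 3 (new)  [load 7/11]
  7 → shelf 4 (new)  [load 7/11]
  4 → shelf 2  [load 11/11]
  6 → shelf 5 (new)  [load 6/11]
  4 → shelf 3  [load 11/11]
  8 → shelf 6 (new)  [load 8/11]
  9 → shelf 7 (new)  [load 9/11]
  1 → shelf 7  [load 10/11]
  7 → shelf 8 (new)  [load 7/11]
8 shelves opened.

8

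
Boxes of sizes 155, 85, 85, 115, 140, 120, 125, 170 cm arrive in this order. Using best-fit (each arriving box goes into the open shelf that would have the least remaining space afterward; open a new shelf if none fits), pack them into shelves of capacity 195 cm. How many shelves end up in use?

7

  155 → shelf 1 (new)  [load 155/195]
  85 → shelf 2 (new)  [load 85/195]
  85 → shelf 2  [load 170/195]
  115 → shelf 3 (new)  [load 115/195]
  140 → shelf 4 (new)  [load 140/195]
  120 → shelf 5 (new)  [load 120/195]
  125 → shelf 6 (new)  [load 125/195]
  170 → shelf 7 (new)  [load 170/195]
7 shelves opened.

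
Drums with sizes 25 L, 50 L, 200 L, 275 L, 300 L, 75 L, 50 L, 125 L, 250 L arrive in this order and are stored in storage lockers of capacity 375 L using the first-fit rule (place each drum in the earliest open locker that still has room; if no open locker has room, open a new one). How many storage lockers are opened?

4

  25 → locker 1 (new)  [load 25/375]
  50 → locker 1  [load 75/375]
  200 → locker 1  [load 275/375]
  275 → locker 2 (new)  [load 275/375]
  300 → locker 3 (new)  [load 300/375]
  75 → locker 1  [load 350/375]
  50 → locker 2  [load 325/375]
  125 → locker 4 (new)  [load 125/375]
  250 → locker 4  [load 375/375]
4 storage lockers opened.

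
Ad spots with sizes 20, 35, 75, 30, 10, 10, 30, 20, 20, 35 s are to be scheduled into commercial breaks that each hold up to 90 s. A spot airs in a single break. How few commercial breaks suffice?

Total = 75 + 35 + 35 + 30 + 30 + 20 + 20 + 20 + 10 + 10 = 285 s.
Lower bound: ⌈285/90⌉ = 4 commercial breaks.
A packing using 4 commercial breaks:
  break 1: 75 + 10 = 85
  break 2: 35 + 35 + 20 = 90
  break 3: 30 + 30 + 20 + 10 = 90
  break 4: 20 = 20
This matches the lower bound, so 4 is optimal.

4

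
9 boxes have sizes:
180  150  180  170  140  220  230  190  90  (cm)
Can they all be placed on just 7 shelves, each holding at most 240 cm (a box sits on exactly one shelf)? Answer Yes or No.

Total = 1550 cm; ⌈1550/240⌉ = 7.
8 boxes each exceed half the capacity and cannot share a shelf, forcing at least 8 shelves.
At least 8 shelves are required, but only 7 are allowed.

No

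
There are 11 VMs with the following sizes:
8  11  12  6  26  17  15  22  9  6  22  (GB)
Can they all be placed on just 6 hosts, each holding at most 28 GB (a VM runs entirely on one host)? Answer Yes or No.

Yes

A valid assignment using 6 hosts:
  host 1: 26 = 26
  host 2: 22 + 6 = 28
  host 3: 22 + 6 = 28
  host 4: 17 + 11 = 28
  host 5: 15 + 12 = 27
  host 6: 9 + 8 = 17
Every load is within 28 GB, so 6 hosts suffice.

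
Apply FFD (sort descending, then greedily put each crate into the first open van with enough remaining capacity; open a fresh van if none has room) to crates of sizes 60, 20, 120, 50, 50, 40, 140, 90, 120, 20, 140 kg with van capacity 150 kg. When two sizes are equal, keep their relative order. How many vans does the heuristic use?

Sorted descending: 140, 140, 120, 120, 90, 60, 50, 50, 40, 20, 20.
  140 → van 1 (new)  [load 140/150]
  140 → van 2 (new)  [load 140/150]
  120 → van 3 (new)  [load 120/150]
  120 → van 4 (new)  [load 120/150]
  90 → van 5 (new)  [load 90/150]
  60 → van 5  [load 150/150]
  50 → van 6 (new)  [load 50/150]
  50 → van 6  [load 100/150]
  40 → van 6  [load 140/150]
  20 → van 3  [load 140/150]
  20 → van 4  [load 140/150]
6 vans opened.

6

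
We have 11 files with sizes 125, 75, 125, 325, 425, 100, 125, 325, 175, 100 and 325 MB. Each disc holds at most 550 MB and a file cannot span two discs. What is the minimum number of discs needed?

5

Total = 425 + 325 + 325 + 325 + 175 + 125 + 125 + 125 + 100 + 100 + 75 = 2225 MB.
Lower bound: ⌈2225/550⌉ = 5 discs.
A packing using 5 discs:
  disc 1: 425 + 125 = 550
  disc 2: 325 + 175 = 500
  disc 3: 325 + 125 + 100 = 550
  disc 4: 325 + 125 + 100 = 550
  disc 5: 75 = 75
This matches the lower bound, so 5 is optimal.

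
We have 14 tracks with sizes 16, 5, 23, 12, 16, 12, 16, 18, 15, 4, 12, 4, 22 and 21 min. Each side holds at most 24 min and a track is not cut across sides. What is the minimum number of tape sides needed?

Total = 23 + 22 + 21 + 18 + 16 + 16 + 16 + 15 + 12 + 12 + 12 + 5 + 4 + 4 = 196 min.
Lower bound: ⌈196/24⌉ = 9 tape sides.
A packing using 10 tape sides:
  side 1: 23 = 23
  side 2: 22 = 22
  side 3: 21 = 21
  side 4: 18 + 5 = 23
  side 5: 16 + 4 + 4 = 24
  side 6: 16 = 16
  side 7: 16 = 16
  side 8: 15 = 15
  side 9: 12 + 12 = 24
  side 10: 12 = 12
No arrangement into 9 tape sides stays within capacity, so 10 is optimal.

10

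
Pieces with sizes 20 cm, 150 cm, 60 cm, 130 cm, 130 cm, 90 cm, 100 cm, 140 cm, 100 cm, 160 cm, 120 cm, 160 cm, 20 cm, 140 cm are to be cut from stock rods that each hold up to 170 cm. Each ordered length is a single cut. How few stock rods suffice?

11

Total = 160 + 160 + 150 + 140 + 140 + 130 + 130 + 120 + 100 + 100 + 90 + 60 + 20 + 20 = 1520 cm.
Lower bound: ⌈1520/170⌉ = 9 stock rods.
Also, 11 pieces each exceed 85 cm, and no two of those can share a stock rod, so at least 11 stock rods are needed.
A packing using 11 stock rods:
  stock rod 1: 160 = 160
  stock rod 2: 160 = 160
  stock rod 3: 150 + 20 = 170
  stock rod 4: 140 + 20 = 160
  stock rod 5: 140 = 140
  stock rod 6: 130 = 130
  stock rod 7: 130 = 130
  stock rod 8: 120 = 120
  stock rod 9: 100 + 60 = 160
  stock rod 10: 100 = 100
  stock rod 11: 90 = 90
This matches the lower bound, so 11 is optimal.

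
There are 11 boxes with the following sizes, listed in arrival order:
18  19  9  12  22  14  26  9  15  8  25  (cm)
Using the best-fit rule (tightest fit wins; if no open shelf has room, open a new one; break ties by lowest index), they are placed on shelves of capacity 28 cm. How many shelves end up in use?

  18 → shelf 1 (new)  [load 18/28]
  19 → shelf 2 (new)  [load 19/28]
  9 → shelf 2  [load 28/28]
  12 → shelf 3 (new)  [load 12/28]
  22 → shelf 4 (new)  [load 22/28]
  14 → shelf 3  [load 26/28]
  26 → shelf 5 (new)  [load 26/28]
  9 → shelf 1  [load 27/28]
  15 → shelf 6 (new)  [load 15/28]
  8 → shelf 6  [load 23/28]
  25 → shelf 7 (new)  [load 25/28]
7 shelves opened.

7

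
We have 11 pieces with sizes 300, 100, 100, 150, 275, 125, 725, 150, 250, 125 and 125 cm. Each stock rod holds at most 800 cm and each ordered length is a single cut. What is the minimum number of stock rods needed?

4

Total = 725 + 300 + 275 + 250 + 150 + 150 + 125 + 125 + 125 + 100 + 100 = 2425 cm.
Lower bound: ⌈2425/800⌉ = 4 stock rods.
A packing using 4 stock rods:
  stock rod 1: 725 = 725
  stock rod 2: 300 + 275 + 150 = 725
  stock rod 3: 250 + 150 + 125 + 125 + 125 = 775
  stock rod 4: 100 + 100 = 200
This matches the lower bound, so 4 is optimal.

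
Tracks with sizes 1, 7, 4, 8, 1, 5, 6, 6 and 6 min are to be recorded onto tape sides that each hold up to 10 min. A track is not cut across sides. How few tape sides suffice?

6

Total = 8 + 7 + 6 + 6 + 6 + 5 + 4 + 1 + 1 = 44 min.
Lower bound: ⌈44/10⌉ = 5 tape sides.
A packing using 6 tape sides:
  side 1: 8 + 1 + 1 = 10
  side 2: 7 = 7
  side 3: 6 + 4 = 10
  side 4: 6 = 6
  side 5: 6 = 6
  side 6: 5 = 5
No arrangement into 5 tape sides stays within capacity, so 6 is optimal.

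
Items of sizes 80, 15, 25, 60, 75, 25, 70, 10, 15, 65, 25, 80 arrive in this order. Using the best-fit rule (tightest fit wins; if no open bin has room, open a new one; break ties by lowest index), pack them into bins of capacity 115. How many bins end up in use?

6

  80 → bin 1 (new)  [load 80/115]
  15 → bin 1  [load 95/115]
  25 → bin 2 (new)  [load 25/115]
  60 → bin 2  [load 85/115]
  75 → bin 3 (new)  [load 75/115]
  25 → bin 2  [load 110/115]
  70 → bin 4 (new)  [load 70/115]
  10 → bin 1  [load 105/115]
  15 → bin 3  [load 90/115]
  65 → bin 5 (new)  [load 65/115]
  25 → bin 3  [load 115/115]
  80 → bin 6 (new)  [load 80/115]
6 bins opened.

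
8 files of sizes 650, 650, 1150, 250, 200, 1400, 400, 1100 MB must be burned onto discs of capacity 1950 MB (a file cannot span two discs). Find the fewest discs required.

Total = 1400 + 1150 + 1100 + 650 + 650 + 400 + 250 + 200 = 5800 MB.
Lower bound: ⌈5800/1950⌉ = 3 discs.
A packing using 4 discs:
  disc 1: 1400 + 400 = 1800
  disc 2: 1150 + 650 = 1800
  disc 3: 1100 + 650 + 200 = 1950
  disc 4: 250 = 250
No arrangement into 3 discs stays within capacity, so 4 is optimal.

4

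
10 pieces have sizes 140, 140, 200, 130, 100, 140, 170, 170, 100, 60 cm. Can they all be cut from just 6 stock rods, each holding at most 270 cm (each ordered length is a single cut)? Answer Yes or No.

Yes

A valid assignment using 6 stock rods:
  stock rod 1: 200 + 60 = 260
  stock rod 2: 170 + 100 = 270
  stock rod 3: 170 + 100 = 270
  stock rod 4: 140 + 130 = 270
  stock rod 5: 140 = 140
  stock rod 6: 140 = 140
Every load is within 270 cm, so 6 stock rods suffice.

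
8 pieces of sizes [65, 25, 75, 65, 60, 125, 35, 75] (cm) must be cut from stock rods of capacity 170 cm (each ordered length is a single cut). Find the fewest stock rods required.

4

Total = 125 + 75 + 75 + 65 + 65 + 60 + 35 + 25 = 525 cm.
Lower bound: ⌈525/170⌉ = 4 stock rods.
A packing using 4 stock rods:
  stock rod 1: 125 + 35 = 160
  stock rod 2: 75 + 75 = 150
  stock rod 3: 65 + 65 + 25 = 155
  stock rod 4: 60 = 60
This matches the lower bound, so 4 is optimal.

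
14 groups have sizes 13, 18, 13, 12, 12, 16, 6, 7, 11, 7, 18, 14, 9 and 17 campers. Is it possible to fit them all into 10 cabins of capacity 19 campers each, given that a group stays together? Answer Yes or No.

Total = 173 campers; ⌈173/19⌉ = 10.
The bound of 10 does not rule out 10, but exhaustive search shows no assignment into 10 cabins of capacity 19 campers exists — the minimum is 11.

No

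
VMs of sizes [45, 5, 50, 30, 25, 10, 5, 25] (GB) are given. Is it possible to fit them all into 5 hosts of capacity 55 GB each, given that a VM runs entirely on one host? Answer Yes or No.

Yes

A valid assignment using 4 hosts:
  host 1: 50 + 5 = 55
  host 2: 45 + 10 = 55
  host 3: 30 + 25 = 55
  host 4: 25 + 5 = 30
That uses only 4 ≤ 5, so 5 hosts are enough.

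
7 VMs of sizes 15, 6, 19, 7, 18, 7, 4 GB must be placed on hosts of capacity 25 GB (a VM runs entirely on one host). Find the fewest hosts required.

4

Total = 19 + 18 + 15 + 7 + 7 + 6 + 4 = 76 GB.
Lower bound: ⌈76/25⌉ = 4 hosts.
A packing using 4 hosts:
  host 1: 19 + 6 = 25
  host 2: 18 + 7 = 25
  host 3: 15 + 7 = 22
  host 4: 4 = 4
This matches the lower bound, so 4 is optimal.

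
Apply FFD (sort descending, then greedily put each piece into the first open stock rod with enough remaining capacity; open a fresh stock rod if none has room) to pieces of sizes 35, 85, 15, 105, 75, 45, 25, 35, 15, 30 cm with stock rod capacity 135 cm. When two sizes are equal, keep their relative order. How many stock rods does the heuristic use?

Sorted descending: 105, 85, 75, 45, 35, 35, 30, 25, 15, 15.
  105 → stock rod 1 (new)  [load 105/135]
  85 → stock rod 2 (new)  [load 85/135]
  75 → stock rod 3 (new)  [load 75/135]
  45 → stock rod 2  [load 130/135]
  35 → stock rod 3  [load 110/135]
  35 → stock rod 4 (new)  [load 35/135]
  30 → stock rod 1  [load 135/135]
  25 → stock rod 3  [load 135/135]
  15 → stock rod 4  [load 50/135]
  15 → stock rod 4  [load 65/135]
4 stock rods opened.

4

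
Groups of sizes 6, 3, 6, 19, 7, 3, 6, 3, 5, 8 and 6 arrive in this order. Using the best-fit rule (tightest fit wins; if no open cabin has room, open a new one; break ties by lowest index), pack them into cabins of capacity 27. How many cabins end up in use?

  6 → cabin 1 (new)  [load 6/27]
  3 → cabin 1  [load 9/27]
  6 → cabin 1  [load 15/27]
  19 → cabin 2 (new)  [load 19/27]
  7 → cabin 2  [load 26/27]
  3 → cabin 1  [load 18/27]
  6 → cabin 1  [load 24/27]
  3 → cabin 1  [load 27/27]
  5 → cabin 3 (new)  [load 5/27]
  8 → cabin 3  [load 13/27]
  6 → cabin 3  [load 19/27]
3 cabins opened.

3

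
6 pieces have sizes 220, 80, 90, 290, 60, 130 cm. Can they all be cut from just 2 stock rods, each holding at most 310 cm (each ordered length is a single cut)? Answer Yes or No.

No

Total = 870 cm; ⌈870/310⌉ = 3.
At least 3 stock rods are required, but only 2 are allowed.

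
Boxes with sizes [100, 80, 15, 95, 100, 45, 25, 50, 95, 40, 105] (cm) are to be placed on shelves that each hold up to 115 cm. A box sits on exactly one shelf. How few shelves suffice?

Total = 105 + 100 + 100 + 95 + 95 + 80 + 50 + 45 + 40 + 25 + 15 = 750 cm.
Lower bound: ⌈750/115⌉ = 7 shelves.
A packing using 8 shelves:
  shelf 1: 105 = 105
  shelf 2: 100 + 15 = 115
  shelf 3: 100 = 100
  shelf 4: 95 = 95
  shelf 5: 95 = 95
  shelf 6: 80 + 25 = 105
  shelf 7: 50 + 45 = 95
  shelf 8: 40 = 40
No arrangement into 7 shelves stays within capacity, so 8 is optimal.

8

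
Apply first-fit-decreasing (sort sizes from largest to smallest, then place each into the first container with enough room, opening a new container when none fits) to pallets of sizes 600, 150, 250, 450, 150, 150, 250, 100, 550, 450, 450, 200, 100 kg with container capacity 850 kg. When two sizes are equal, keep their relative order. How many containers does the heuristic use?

5

Sorted descending: 600, 550, 450, 450, 450, 250, 250, 200, 150, 150, 150, 100, 100.
  600 → container 1 (new)  [load 600/850]
  550 → container 2 (new)  [load 550/850]
  450 → container 3 (new)  [load 450/850]
  450 → container 4 (new)  [load 450/850]
  450 → container 5 (new)  [load 450/850]
  250 → container 1  [load 850/850]
  250 → container 2  [load 800/850]
  200 → container 3  [load 650/850]
  150 → container 3  [load 800/850]
  150 → container 4  [load 600/850]
  150 → container 4  [load 750/850]
  100 → container 4  [load 850/850]
  100 → container 5  [load 550/850]
5 containers opened.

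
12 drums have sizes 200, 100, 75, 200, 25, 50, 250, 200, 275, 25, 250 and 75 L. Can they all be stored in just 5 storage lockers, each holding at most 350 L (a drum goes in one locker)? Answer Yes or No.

No

Total = 1725 L; ⌈1725/350⌉ = 5.
6 drums each exceed half the capacity and cannot share a locker, forcing at least 6 storage lockers.
At least 6 storage lockers are required, but only 5 are allowed.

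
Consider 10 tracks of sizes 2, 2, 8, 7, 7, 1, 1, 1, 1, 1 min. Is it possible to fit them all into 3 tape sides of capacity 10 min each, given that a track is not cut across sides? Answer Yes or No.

Total = 31 min; ⌈31/10⌉ = 4.
At least 4 tape sides are required, but only 3 are allowed.

No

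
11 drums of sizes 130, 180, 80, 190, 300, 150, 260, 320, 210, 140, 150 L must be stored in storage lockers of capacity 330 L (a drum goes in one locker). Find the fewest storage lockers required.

Total = 320 + 300 + 260 + 210 + 190 + 180 + 150 + 150 + 140 + 130 + 80 = 2110 L.
Lower bound: ⌈2110/330⌉ = 7 storage lockers.
A packing using 7 storage lockers:
  locker 1: 320 = 320
  locker 2: 300 = 300
  locker 3: 260 = 260
  locker 4: 210 + 80 = 290
  locker 5: 190 + 140 = 330
  locker 6: 180 + 150 = 330
  locker 7: 150 + 130 = 280
This matches the lower bound, so 7 is optimal.

7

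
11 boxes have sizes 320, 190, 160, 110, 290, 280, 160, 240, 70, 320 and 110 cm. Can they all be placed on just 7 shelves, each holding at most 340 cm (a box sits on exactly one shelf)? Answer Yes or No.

No

Total = 2250 cm; ⌈2250/340⌉ = 7.
The bound of 7 does not rule out 7, but exhaustive search shows no assignment into 7 shelves of capacity 340 cm exists — the minimum is 8.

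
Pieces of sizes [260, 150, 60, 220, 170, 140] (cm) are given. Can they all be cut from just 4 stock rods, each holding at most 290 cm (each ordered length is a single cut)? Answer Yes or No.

Yes

A valid assignment using 4 stock rods:
  stock rod 1: 260 = 260
  stock rod 2: 220 + 60 = 280
  stock rod 3: 170 = 170
  stock rod 4: 150 + 140 = 290
Every load is within 290 cm, so 4 stock rods suffice.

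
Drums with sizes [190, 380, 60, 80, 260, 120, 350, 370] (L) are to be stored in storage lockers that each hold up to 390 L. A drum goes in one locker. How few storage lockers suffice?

5

Total = 380 + 370 + 350 + 260 + 190 + 120 + 80 + 60 = 1810 L.
Lower bound: ⌈1810/390⌉ = 5 storage lockers.
A packing using 5 storage lockers:
  locker 1: 380 = 380
  locker 2: 370 = 370
  locker 3: 350 = 350
  locker 4: 260 + 120 = 380
  locker 5: 190 + 80 + 60 = 330
This matches the lower bound, so 5 is optimal.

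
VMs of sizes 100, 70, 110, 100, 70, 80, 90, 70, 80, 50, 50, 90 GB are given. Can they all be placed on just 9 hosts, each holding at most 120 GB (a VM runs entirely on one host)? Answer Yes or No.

No

Total = 960 GB; ⌈960/120⌉ = 8.
10 VMs each exceed half the capacity and cannot share a host, forcing at least 10 hosts.
At least 10 hosts are required, but only 9 are allowed.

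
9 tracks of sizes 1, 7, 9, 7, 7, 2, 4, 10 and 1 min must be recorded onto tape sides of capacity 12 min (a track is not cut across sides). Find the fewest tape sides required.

Total = 10 + 9 + 7 + 7 + 7 + 4 + 2 + 1 + 1 = 48 min.
Lower bound: ⌈48/12⌉ = 4 tape sides.
Also, 5 tracks each exceed 6 min, and no two of those can share a side, so at least 5 tape sides are needed.
A packing using 5 tape sides:
  side 1: 10 + 2 = 12
  side 2: 9 + 1 + 1 = 11
  side 3: 7 + 4 = 11
  side 4: 7 = 7
  side 5: 7 = 7
This matches the lower bound, so 5 is optimal.

5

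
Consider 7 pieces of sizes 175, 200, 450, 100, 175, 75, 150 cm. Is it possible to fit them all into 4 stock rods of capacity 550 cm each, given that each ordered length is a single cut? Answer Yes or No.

A valid assignment using 3 stock rods:
  stock rod 1: 450 + 100 = 550
  stock rod 2: 200 + 175 + 175 = 550
  stock rod 3: 150 + 75 = 225
That uses only 3 ≤ 4, so 4 stock rods are enough.

Yes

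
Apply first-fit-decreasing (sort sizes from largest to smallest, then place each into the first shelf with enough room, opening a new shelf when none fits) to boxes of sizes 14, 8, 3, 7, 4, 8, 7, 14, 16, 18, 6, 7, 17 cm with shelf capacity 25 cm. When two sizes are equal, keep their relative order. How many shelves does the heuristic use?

6

Sorted descending: 18, 17, 16, 14, 14, 8, 8, 7, 7, 7, 6, 4, 3.
  18 → shelf 1 (new)  [load 18/25]
  17 → shelf 2 (new)  [load 17/25]
  16 → shelf 3 (new)  [load 16/25]
  14 → shelf 4 (new)  [load 14/25]
  14 → shelf 5 (new)  [load 14/25]
  8 → shelf 2  [load 25/25]
  8 → shelf 3  [load 24/25]
  7 → shelf 1  [load 25/25]
  7 → shelf 4  [load 21/25]
  7 → shelf 5  [load 21/25]
  6 → shelf 6 (new)  [load 6/25]
  4 → shelf 4  [load 25/25]
  3 → shelf 5  [load 24/25]
6 shelves opened.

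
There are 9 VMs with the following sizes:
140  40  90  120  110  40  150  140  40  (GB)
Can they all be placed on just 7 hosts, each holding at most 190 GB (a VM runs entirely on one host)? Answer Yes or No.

Yes

A valid assignment using 6 hosts:
  host 1: 150 + 40 = 190
  host 2: 140 + 40 = 180
  host 3: 140 + 40 = 180
  host 4: 120 = 120
  host 5: 110 = 110
  host 6: 90 = 90
That uses only 6 ≤ 7, so 7 hosts are enough.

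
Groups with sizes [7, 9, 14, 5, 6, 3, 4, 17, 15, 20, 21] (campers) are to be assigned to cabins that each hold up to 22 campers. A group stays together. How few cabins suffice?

Total = 21 + 20 + 17 + 15 + 14 + 9 + 7 + 6 + 5 + 4 + 3 = 121 campers.
Lower bound: ⌈121/22⌉ = 6 cabins.
A packing using 6 cabins:
  cabin 1: 21 = 21
  cabin 2: 20 = 20
  cabin 3: 17 + 5 = 22
  cabin 4: 15 + 7 = 22
  cabin 5: 14 + 6 = 20
  cabin 6: 9 + 4 + 3 = 16
This matches the lower bound, so 6 is optimal.

6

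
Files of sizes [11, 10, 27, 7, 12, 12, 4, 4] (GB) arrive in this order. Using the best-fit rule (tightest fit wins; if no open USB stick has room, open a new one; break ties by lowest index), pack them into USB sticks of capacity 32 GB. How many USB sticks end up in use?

3

  11 → USB stick 1 (new)  [load 11/32]
  10 → USB stick 1  [load 21/32]
  27 → USB stick 2 (new)  [load 27/32]
  7 → USB stick 1  [load 28/32]
  12 → USB stick 3 (new)  [load 12/32]
  12 → USB stick 3  [load 24/32]
  4 → USB stick 1  [load 32/32]
  4 → USB stick 2  [load 31/32]
3 USB sticks opened.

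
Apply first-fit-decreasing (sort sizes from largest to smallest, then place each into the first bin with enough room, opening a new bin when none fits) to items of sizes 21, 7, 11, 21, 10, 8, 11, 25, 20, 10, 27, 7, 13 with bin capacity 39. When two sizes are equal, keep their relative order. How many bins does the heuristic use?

Sorted descending: 27, 25, 21, 21, 20, 13, 11, 11, 10, 10, 8, 7, 7.
  27 → bin 1 (new)  [load 27/39]
  25 → bin 2 (new)  [load 25/39]
  21 → bin 3 (new)  [load 21/39]
  21 → bin 4 (new)  [load 21/39]
  20 → bin 5 (new)  [load 20/39]
  13 → bin 2  [load 38/39]
  11 → bin 1  [load 38/39]
  11 → bin 3  [load 32/39]
  10 → bin 4  [load 31/39]
  10 → bin 5  [load 30/39]
  8 → bin 4  [load 39/39]
  7 → bin 3  [load 39/39]
  7 → bin 5  [load 37/39]
5 bins opened.

5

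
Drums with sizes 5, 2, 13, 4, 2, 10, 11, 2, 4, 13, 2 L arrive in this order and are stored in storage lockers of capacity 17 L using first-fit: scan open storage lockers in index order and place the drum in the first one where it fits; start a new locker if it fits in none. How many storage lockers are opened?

5

  5 → locker 1 (new)  [load 5/17]
  2 → locker 1  [load 7/17]
  13 → locker 2 (new)  [load 13/17]
  4 → locker 1  [load 11/17]
  2 → locker 1  [load 13/17]
  10 → locker 3 (new)  [load 10/17]
  11 → locker 4 (new)  [load 11/17]
  2 → locker 1  [load 15/17]
  4 → locker 2  [load 17/17]
  13 → locker 5 (new)  [load 13/17]
  2 → locker 1  [load 17/17]
5 storage lockers opened.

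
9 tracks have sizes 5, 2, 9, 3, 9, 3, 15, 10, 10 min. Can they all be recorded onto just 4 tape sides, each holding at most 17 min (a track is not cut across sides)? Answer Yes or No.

No

Total = 66 min; ⌈66/17⌉ = 4.
5 tracks each exceed half the capacity and cannot share a side, forcing at least 5 tape sides.
At least 5 tape sides are required, but only 4 are allowed.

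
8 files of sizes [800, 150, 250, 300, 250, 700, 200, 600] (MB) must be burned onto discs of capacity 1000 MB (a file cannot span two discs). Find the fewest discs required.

4

Total = 800 + 700 + 600 + 300 + 250 + 250 + 200 + 150 = 3250 MB.
Lower bound: ⌈3250/1000⌉ = 4 discs.
A packing using 4 discs:
  disc 1: 800 + 200 = 1000
  disc 2: 700 + 300 = 1000
  disc 3: 600 + 250 + 150 = 1000
  disc 4: 250 = 250
This matches the lower bound, so 4 is optimal.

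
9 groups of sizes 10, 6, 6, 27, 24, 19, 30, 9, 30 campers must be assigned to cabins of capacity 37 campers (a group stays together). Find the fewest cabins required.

Total = 30 + 30 + 27 + 24 + 19 + 10 + 9 + 6 + 6 = 161 campers.
Lower bound: ⌈161/37⌉ = 5 cabins.
A packing using 5 cabins:
  cabin 1: 30 + 6 = 36
  cabin 2: 30 + 6 = 36
  cabin 3: 27 + 10 = 37
  cabin 4: 24 + 9 = 33
  cabin 5: 19 = 19
This matches the lower bound, so 5 is optimal.

5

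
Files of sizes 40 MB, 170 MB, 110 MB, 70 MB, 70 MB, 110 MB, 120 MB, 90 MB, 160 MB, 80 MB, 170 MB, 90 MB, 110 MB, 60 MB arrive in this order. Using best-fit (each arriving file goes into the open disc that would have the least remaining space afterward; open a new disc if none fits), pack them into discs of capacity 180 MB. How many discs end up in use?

10

  40 → disc 1 (new)  [load 40/180]
  170 → disc 2 (new)  [load 170/180]
  110 → disc 1  [load 150/180]
  70 → disc 3 (new)  [load 70/180]
  70 → disc 3  [load 140/180]
  110 → disc 4 (new)  [load 110/180]
  120 → disc 5 (new)  [load 120/180]
  90 → disc 6 (new)  [load 90/180]
  160 → disc 7 (new)  [load 160/180]
  80 → disc 6  [load 170/180]
  170 → disc 8 (new)  [load 170/180]
  90 → disc 9 (new)  [load 90/180]
  110 → disc 10 (new)  [load 110/180]
  60 → disc 5  [load 180/180]
10 discs opened.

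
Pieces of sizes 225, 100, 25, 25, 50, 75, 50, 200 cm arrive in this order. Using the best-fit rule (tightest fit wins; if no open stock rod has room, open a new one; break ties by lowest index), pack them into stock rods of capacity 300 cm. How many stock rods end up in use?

3

  225 → stock rod 1 (new)  [load 225/300]
  100 → stock rod 2 (new)  [load 100/300]
  25 → stock rod 1  [load 250/300]
  25 → stock rod 1  [load 275/300]
  50 → stock rod 2  [load 150/300]
  75 → stock rod 2  [load 225/300]
  50 → stock rod 2  [load 275/300]
  200 → stock rod 3 (new)  [load 200/300]
3 stock rods opened.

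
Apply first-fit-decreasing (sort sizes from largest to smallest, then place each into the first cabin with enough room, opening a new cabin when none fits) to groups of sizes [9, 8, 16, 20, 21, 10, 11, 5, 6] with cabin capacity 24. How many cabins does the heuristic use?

5

Sorted descending: 21, 20, 16, 11, 10, 9, 8, 6, 5.
  21 → cabin 1 (new)  [load 21/24]
  20 → cabin 2 (new)  [load 20/24]
  16 → cabin 3 (new)  [load 16/24]
  11 → cabin 4 (new)  [load 11/24]
  10 → cabin 4  [load 21/24]
  9 → cabin 5 (new)  [load 9/24]
  8 → cabin 3  [load 24/24]
  6 → cabin 5  [load 15/24]
  5 → cabin 5  [load 20/24]
5 cabins opened.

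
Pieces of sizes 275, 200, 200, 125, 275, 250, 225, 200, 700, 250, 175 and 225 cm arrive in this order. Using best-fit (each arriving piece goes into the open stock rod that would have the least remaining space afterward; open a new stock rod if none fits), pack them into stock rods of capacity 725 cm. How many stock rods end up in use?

  275 → stock rod 1 (new)  [load 275/725]
  200 → stock rod 1  [load 475/725]
  200 → stock rod 1  [load 675/725]
  125 → stock rod 2 (new)  [load 125/725]
  275 → stock rod 2  [load 400/725]
  250 → stock rod 2  [load 650/725]
  225 → stock rod 3 (new)  [load 225/725]
  200 → stock rod 3  [load 425/725]
  700 → stock rod 4 (new)  [load 700/725]
  250 → stock rod 3  [load 675/725]
  175 → stock rod 5 (new)  [load 175/725]
  225 → stock rod 5  [load 400/725]
5 stock rods opened.

5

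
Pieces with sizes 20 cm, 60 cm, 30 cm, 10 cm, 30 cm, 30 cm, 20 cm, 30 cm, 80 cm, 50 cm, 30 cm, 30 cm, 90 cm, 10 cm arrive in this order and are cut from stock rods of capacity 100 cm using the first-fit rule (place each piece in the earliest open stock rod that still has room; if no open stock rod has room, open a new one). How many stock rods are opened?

6

  20 → stock rod 1 (new)  [load 20/100]
  60 → stock rod 1  [load 80/100]
  30 → stock rod 2 (new)  [load 30/100]
  10 → stock rod 1  [load 90/100]
  30 → stock rod 2  [load 60/100]
  30 → stock rod 2  [load 90/100]
  20 → stock rod 3 (new)  [load 20/100]
  30 → stock rod 3  [load 50/100]
  80 → stock rod 4 (new)  [load 80/100]
  50 → stock rod 3  [load 100/100]
  30 → stock rod 5 (new)  [load 30/100]
  30 → stock rod 5  [load 60/100]
  90 → stock rod 6 (new)  [load 90/100]
  10 → stock rod 1  [load 100/100]
6 stock rods opened.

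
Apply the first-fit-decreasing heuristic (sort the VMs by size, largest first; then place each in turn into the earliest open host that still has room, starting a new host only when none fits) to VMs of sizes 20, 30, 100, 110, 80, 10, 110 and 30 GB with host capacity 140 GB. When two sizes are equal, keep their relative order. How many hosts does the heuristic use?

Sorted descending: 110, 110, 100, 80, 30, 30, 20, 10.
  110 → host 1 (new)  [load 110/140]
  110 → host 2 (new)  [load 110/140]
  100 → host 3 (new)  [load 100/140]
  80 → host 4 (new)  [load 80/140]
  30 → host 1  [load 140/140]
  30 → host 2  [load 140/140]
  20 → host 3  [load 120/140]
  10 → host 3  [load 130/140]
4 hosts opened.

4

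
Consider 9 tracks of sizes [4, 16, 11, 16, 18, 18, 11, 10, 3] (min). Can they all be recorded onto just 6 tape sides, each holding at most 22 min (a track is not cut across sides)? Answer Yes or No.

Yes

A valid assignment using 6 tape sides:
  side 1: 18 + 4 = 22
  side 2: 18 + 3 = 21
  side 3: 16 = 16
  side 4: 16 = 16
  side 5: 11 + 11 = 22
  side 6: 10 = 10
Every load is within 22 min, so 6 tape sides suffice.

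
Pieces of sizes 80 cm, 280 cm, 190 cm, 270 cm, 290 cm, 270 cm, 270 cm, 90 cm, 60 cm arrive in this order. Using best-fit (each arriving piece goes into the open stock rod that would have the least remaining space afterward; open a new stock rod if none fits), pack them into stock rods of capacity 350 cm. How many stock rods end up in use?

7

  80 → stock rod 1 (new)  [load 80/350]
  280 → stock rod 2 (new)  [load 280/350]
  190 → stock rod 1  [load 270/350]
  270 → stock rod 3 (new)  [load 270/350]
  290 → stock rod 4 (new)  [load 290/350]
  270 → stock rod 5 (new)  [load 270/350]
  270 → stock rod 6 (new)  [load 270/350]
  90 → stock rod 7 (new)  [load 90/350]
  60 → stock rod 4  [load 350/350]
7 stock rods opened.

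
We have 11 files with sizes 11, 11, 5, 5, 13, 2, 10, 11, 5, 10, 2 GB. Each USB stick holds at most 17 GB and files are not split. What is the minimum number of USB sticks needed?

6

Total = 13 + 11 + 11 + 11 + 10 + 10 + 5 + 5 + 5 + 2 + 2 = 85 GB.
Lower bound: ⌈85/17⌉ = 5 USB sticks.
Also, 6 files each exceed 17/2 GB, and no two of those can share a USB stick, so at least 6 USB sticks are needed.
A packing using 6 USB sticks:
  USB stick 1: 13 + 2 + 2 = 17
  USB stick 2: 11 + 5 = 16
  USB stick 3: 11 + 5 = 16
  USB stick 4: 11 + 5 = 16
  USB stick 5: 10 = 10
  USB stick 6: 10 = 10
This matches the lower bound, so 6 is optimal.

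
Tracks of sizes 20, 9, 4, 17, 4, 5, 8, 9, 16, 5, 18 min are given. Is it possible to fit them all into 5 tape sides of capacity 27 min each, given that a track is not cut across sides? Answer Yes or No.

Yes

A valid assignment using 5 tape sides:
  side 1: 20 + 5 = 25
  side 2: 18 + 9 = 27
  side 3: 17 + 9 = 26
  side 4: 16 + 8 = 24
  side 5: 5 + 4 + 4 = 13
Every load is within 27 min, so 5 tape sides suffice.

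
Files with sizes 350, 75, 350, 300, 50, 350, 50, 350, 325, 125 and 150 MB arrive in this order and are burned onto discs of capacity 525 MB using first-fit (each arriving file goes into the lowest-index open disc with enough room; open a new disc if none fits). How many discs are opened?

  350 → disc 1 (new)  [load 350/525]
  75 → disc 1  [load 425/525]
  350 → disc 2 (new)  [load 350/525]
  300 → disc 3 (new)  [load 300/525]
  50 → disc 1  [load 475/525]
  350 → disc 4 (new)  [load 350/525]
  50 → disc 1  [load 525/525]
  350 → disc 5 (new)  [load 350/525]
  325 → disc 6 (new)  [load 325/525]
  125 → disc 2  [load 475/525]
  150 → disc 3  [load 450/525]
6 discs opened.

6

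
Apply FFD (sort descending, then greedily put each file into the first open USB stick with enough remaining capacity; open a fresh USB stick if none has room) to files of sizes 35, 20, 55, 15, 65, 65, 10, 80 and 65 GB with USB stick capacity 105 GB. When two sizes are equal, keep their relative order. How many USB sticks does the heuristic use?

Sorted descending: 80, 65, 65, 65, 55, 35, 20, 15, 10.
  80 → USB stick 1 (new)  [load 80/105]
  65 → USB stick 2 (new)  [load 65/105]
  65 → USB stick 3 (new)  [load 65/105]
  65 → USB stick 4 (new)  [load 65/105]
  55 → USB stick 5 (new)  [load 55/105]
  35 → USB stick 2  [load 100/105]
  20 → USB stick 1  [load 100/105]
  15 → USB stick 3  [load 80/105]
  10 → USB stick 3  [load 90/105]
5 USB sticks opened.

5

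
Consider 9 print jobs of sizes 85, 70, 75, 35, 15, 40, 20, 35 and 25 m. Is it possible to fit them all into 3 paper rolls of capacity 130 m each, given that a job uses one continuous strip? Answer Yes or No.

Total = 400 m; ⌈400/130⌉ = 4.
At least 4 paper rolls are required, but only 3 are allowed.

No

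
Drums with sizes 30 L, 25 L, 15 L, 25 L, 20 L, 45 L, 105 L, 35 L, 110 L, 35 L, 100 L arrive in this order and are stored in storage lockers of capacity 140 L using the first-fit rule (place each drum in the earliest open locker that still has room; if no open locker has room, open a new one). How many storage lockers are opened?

5

  30 → locker 1 (new)  [load 30/140]
  25 → locker 1  [load 55/140]
  15 → locker 1  [load 70/140]
  25 → locker 1  [load 95/140]
  20 → locker 1  [load 115/140]
  45 → locker 2 (new)  [load 45/140]
  105 → locker 3 (new)  [load 105/140]
  35 → locker 2  [load 80/140]
  110 → locker 4 (new)  [load 110/140]
  35 → locker 2  [load 115/140]
  100 → locker 5 (new)  [load 100/140]
5 storage lockers opened.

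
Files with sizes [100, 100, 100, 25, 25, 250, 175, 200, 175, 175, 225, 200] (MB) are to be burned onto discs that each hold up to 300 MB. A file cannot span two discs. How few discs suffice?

Total = 250 + 225 + 200 + 200 + 175 + 175 + 175 + 100 + 100 + 100 + 25 + 25 = 1750 MB.
Lower bound: ⌈1750/300⌉ = 6 discs.
Also, 7 files each exceed 150 MB, and no two of those can share a disc, so at least 7 discs are needed.
A packing using 7 discs:
  disc 1: 250 + 25 + 25 = 300
  disc 2: 225 = 225
  disc 3: 200 + 100 = 300
  disc 4: 200 + 100 = 300
  disc 5: 175 + 100 = 275
  disc 6: 175 = 175
  disc 7: 175 = 175
This matches the lower bound, so 7 is optimal.

7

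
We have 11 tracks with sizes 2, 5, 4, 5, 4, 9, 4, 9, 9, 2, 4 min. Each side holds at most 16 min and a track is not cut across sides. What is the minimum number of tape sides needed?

Total = 9 + 9 + 9 + 5 + 5 + 4 + 4 + 4 + 4 + 2 + 2 = 57 min.
Lower bound: ⌈57/16⌉ = 4 tape sides.
A packing using 4 tape sides:
  side 1: 9 + 5 + 2 = 16
  side 2: 9 + 5 + 2 = 16
  side 3: 9 + 4 = 13
  side 4: 4 + 4 + 4 = 12
This matches the lower bound, so 4 is optimal.

4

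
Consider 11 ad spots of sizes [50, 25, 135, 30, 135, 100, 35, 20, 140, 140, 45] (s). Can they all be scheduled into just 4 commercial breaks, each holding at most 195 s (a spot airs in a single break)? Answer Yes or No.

No

Total = 855 s; ⌈855/195⌉ = 5.
At least 5 commercial breaks are required, but only 4 are allowed.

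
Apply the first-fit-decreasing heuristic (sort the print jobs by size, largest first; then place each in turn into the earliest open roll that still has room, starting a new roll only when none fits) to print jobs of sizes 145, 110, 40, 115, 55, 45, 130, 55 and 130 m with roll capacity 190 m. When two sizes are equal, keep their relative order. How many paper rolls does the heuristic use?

Sorted descending: 145, 130, 130, 115, 110, 55, 55, 45, 40.
  145 → roll 1 (new)  [load 145/190]
  130 → roll 2 (new)  [load 130/190]
  130 → roll 3 (new)  [load 130/190]
  115 → roll 4 (new)  [load 115/190]
  110 → roll 5 (new)  [load 110/190]
  55 → roll 2  [load 185/190]
  55 → roll 3  [load 185/190]
  45 → roll 1  [load 190/190]
  40 → roll 4  [load 155/190]
5 paper rolls opened.

5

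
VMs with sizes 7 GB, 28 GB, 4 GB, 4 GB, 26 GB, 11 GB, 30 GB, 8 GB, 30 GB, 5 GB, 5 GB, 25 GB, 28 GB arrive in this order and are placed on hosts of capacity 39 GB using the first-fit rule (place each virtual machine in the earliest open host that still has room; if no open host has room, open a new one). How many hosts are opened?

7

  7 → host 1 (new)  [load 7/39]
  28 → host 1  [load 35/39]
  4 → host 1  [load 39/39]
  4 → host 2 (new)  [load 4/39]
  26 → host 2  [load 30/39]
  11 → host 3 (new)  [load 11/39]
  30 → host 4 (new)  [load 30/39]
  8 → host 2  [load 38/39]
  30 → host 5 (new)  [load 30/39]
  5 → host 3  [load 16/39]
  5 → host 3  [load 21/39]
  25 → host 6 (new)  [load 25/39]
  28 → host 7 (new)  [load 28/39]
7 hosts opened.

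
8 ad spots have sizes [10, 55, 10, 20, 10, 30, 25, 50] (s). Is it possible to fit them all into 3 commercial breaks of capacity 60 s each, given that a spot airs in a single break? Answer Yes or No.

No

Total = 210 s; ⌈210/60⌉ = 4.
At least 4 commercial breaks are required, but only 3 are allowed.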